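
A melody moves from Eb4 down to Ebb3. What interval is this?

augmented octave

Descending from Eb4 to Ebb3 is the same interval as ascending Ebb3 to Eb4.
E to E is the same letter name, plus an octave, so the interval is some kind of octave.
Ebb3 to Eb4 spans 13 semitones — one semitone wider than the perfect octave (12) — giving an augmented octave.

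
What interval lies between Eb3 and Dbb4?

diminished seventh

E to D spans seven letter names (E-F-G-A-B-C-D): a seventh.
The major seventh is 11 semitones; here we have 9, two semitones narrower: diminished.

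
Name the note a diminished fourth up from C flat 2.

F double-flat 2

Four letter names up from C: F.
A diminished fourth spans 4 semitones, so from Cb2 the target pitch is Fbb2.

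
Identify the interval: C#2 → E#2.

major 3rd

C to E spans three letter names (C-D-E), so the interval is some kind of third.
C#2 to E#2 is 4 semitones, matching the major third exactly, so the quality is major.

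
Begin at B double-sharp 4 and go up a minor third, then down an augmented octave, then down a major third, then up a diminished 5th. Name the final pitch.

F 4

A minor third up from B##4 is D##5.
An augmented octave down from D##5 is D#4.
Down a major third from D#4: B3 (4 semitones down).
Up a diminished fifth from B3: F4 (6 semitones up).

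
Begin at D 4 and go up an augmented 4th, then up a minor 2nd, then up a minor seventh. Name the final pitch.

G 5

An augmented fourth up from D4 is G#4.
Up a minor second from G#4: A4 (1 semitone up).
A4 up a minor seventh → G5 (10 semitones).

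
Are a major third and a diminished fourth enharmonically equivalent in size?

Both span 4 semitones: a major third and a diminished fourth are the same chromatic distance.

Yes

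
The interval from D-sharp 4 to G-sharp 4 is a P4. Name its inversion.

perfect 5th

Interval numbers invert to sum to nine: 4 + 5 = 9, so a fourth inverts to a fifth.
The quality also flips — perfect stays perfect — giving a perfect fifth.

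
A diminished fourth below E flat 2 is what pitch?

The fourth takes the letter from E down to B.
A diminished fourth is 4 semitones; 4 semitones down from Eb2 gives B1.

B 1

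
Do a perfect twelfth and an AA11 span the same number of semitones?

A perfect twelfth spans 19 semitones, and a doubly augmented eleventh also spans 19 semitones — they're enharmonic.

Yes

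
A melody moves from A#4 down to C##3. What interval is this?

minor thirteenth

Descending from A#4 to C##3 is the same interval as ascending C##3 to A#4.
C to A spans six letter names (C-D-E-F-G-A), plus an octave — that makes it a thirteenth of some quality.
A major thirteenth would be 21 semitones, but C##3 to A#4 is 20 — one semitone narrower, making it a minor thirteenth.
(Equivalently, a compound minor sixth: a minor sixth plus an octave.)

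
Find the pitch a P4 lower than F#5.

C#5

Four letter names down from F: C.
A perfect fourth is 5 semitones; 5 semitones down from F#5 gives C#5.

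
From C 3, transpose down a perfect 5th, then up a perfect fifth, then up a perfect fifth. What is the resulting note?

C3 down a perfect fifth → F2 (7 semitones).
A perfect fifth up from F2 is C3.
Up a perfect fifth from C3: G3 (7 semitones up).

G 3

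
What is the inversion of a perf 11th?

perfect 5th

First reduce the compound perfect eleventh to its simple form, a perfect fourth.
Interval numbers invert to sum to nine: 4 + 5 = 9, so a fourth inverts to a fifth.
Quality inverts too: perfect stays perfect. That makes the inversion a perfect fifth.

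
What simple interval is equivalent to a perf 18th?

Subtracting seven from the interval number removes an octave: 18 − 14 = 4.
Quality carries through unchanged, so the simple form is a perfect fourth.

P4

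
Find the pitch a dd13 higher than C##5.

Counting six letter names plus an octave up from C lands on A.
Moving 18 semitones up from C##5 (the size of a doubly diminished thirteenth) reaches Ab6.

Ab6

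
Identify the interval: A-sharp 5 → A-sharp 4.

Descending from A#5 to A#4 is the same interval as ascending A#4 to A#5.
A to A is the same letter name, plus an octave, so the interval is some kind of octave.
The perfect octave spans 12 semitones, and A#4 to A#5 is exactly 12 semitones — so this is a perfect octave.

perfect octave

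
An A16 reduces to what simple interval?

Subtracting seven from the interval number removes an octave: 16 − 14 = 2.
Quality carries through unchanged, so the simple form is an augmented second.

augmented second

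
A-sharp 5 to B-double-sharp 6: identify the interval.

A9

A to B spans two letter names (A-B), plus an octave: a ninth.
A#5 to B##6 spans 15 semitones — one semitone wider than the major ninth (14) — giving an augmented ninth.
(Equivalently, a compound augmented second: an augmented second plus an octave.)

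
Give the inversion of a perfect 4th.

perfect fifth

The rule of nine gives the new number: 9 − 4 = 5, so a fourth becomes a fifth.
Quality inverts too: perfect stays perfect. That makes the inversion a perfect fifth.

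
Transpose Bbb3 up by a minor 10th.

Counting three letter names plus an octave up from B lands on D.
A minor tenth is 15 semitones; 15 semitones up from Bbb3 gives Dbb5.

Dbb5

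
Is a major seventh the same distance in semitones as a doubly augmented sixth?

Yes

A major seventh spans 11 semitones, and a doubly augmented sixth also spans 11 semitones — they're enharmonic.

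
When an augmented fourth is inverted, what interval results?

The rule of nine gives the new number: 9 − 4 = 5, so a fourth becomes a fifth.
And augmented becomes diminished under inversion, so we get a diminished fifth.

d5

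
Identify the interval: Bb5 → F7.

perfect 12th

B to F spans five letter names (B-C-D-E-F), plus an octave — that makes it a twelfth of some quality.
Bb5 to F7 is 19 semitones, matching the perfect twelfth exactly, so the quality is perfect.
(Equivalently, a compound perfect fifth: a perfect fifth plus an octave.)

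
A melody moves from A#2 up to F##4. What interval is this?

A to F spans six letter names (A-B-C-D-E-F), plus an octave: a thirteenth.
Counting semitones, A#2→F##4 is 21, which is the major thirteenth.
(Equivalently, a compound major sixth: a major sixth plus an octave.)

major thirteenth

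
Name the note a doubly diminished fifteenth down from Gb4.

G#2

A fifteenth keeps the letter name G, two octaves down from G.
A doubly diminished fifteenth spans 22 semitones, so from Gb4 the target pitch is G#2.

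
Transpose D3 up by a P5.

The fifth takes the letter from D up to A.
Moving 7 semitones up from D3 (the size of a perfect fifth) reaches A3.

A3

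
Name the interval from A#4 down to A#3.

Descending from A#4 to A#3 is the same interval as ascending A#3 to A#4.
A to A is the same letter name, plus an octave, so the interval is some kind of octave.
A#3 to A#4 is 12 semitones, matching the perfect octave exactly, so the quality is perfect.

perfect 8th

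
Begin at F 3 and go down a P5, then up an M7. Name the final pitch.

F3 down a perfect fifth → Bb2 (7 semitones).
A major seventh up from Bb2 is A3.

A 3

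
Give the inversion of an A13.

First reduce the compound augmented thirteenth to its simple form, an augmented sixth.
Interval numbers invert to sum to nine: 6 + 3 = 9, so a sixth inverts to a third.
Quality inverts too: augmented becomes diminished. That makes the inversion a diminished third.

diminished 3rd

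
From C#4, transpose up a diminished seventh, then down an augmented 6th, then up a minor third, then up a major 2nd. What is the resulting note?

C#4 up a diminished seventh → Bb4 (9 semitones).
Down an augmented sixth from Bb4: Dbb4 (10 semitones down).
Dbb4 up a minor third → Fbb4 (3 semitones).
Up a major second from Fbb4: Gbb4 (2 semitones up).

Gbb4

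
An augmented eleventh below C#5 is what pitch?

G3

Four letters down from C (plus an octave) reaches G.
Moving 18 semitones down from C#5 (the size of an augmented eleventh) reaches G3.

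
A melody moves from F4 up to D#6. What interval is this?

augmented thirteenth

F to D spans six letter names (F-G-A-B-C-D), plus an octave, so the interval is some kind of thirteenth.
The major thirteenth is 21 semitones; here we have 22, one semitone wider: augmented.
(Equivalently, a compound augmented sixth: an augmented sixth plus an octave.)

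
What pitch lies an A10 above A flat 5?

Three letters up from A (plus an octave) reaches C.
Moving 17 semitones up from Ab5 (the size of an augmented tenth) reaches C#7.

C sharp 7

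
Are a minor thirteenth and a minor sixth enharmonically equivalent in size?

No

A minor thirteenth spans 20 semitones; a minor sixth spans 8 semitones. They differ by 12.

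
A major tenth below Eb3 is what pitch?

Cb2

Three letters down from E (plus an octave) reaches C.
A major tenth spans 16 semitones, so from Eb3 the target pitch is Cb2.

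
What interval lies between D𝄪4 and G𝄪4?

perfect fourth

D to G spans four letter names (D-E-F-G): a fourth.
Counting semitones, D##4→G##4 is 5, which is the perfect fourth.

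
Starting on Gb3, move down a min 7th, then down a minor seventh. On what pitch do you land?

A minor seventh down from Gb3 is Ab2.
Down a minor seventh from Ab2: Bb1 (10 semitones down).

Bb1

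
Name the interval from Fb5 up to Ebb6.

minor seventh

F to E spans seven letter names (F-G-A-B-C-D-E), so the interval is some kind of seventh.
At 10 semitones, Fb5→Ebb6 falls one short of a major seventh: minor.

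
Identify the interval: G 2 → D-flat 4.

d12

G to D spans five letter names (G-A-B-C-D), plus an octave — that makes it a twelfth of some quality.
A perfect twelfth would be 19 semitones; G2 to Db4 is 18, one semitone narrower, so the interval is diminished.
(Equivalently, a compound diminished fifth: a diminished fifth plus an octave.)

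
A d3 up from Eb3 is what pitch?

Counting three letter names up from E lands on G.
A diminished third spans 2 semitones, so from Eb3 the target pitch is Gbb3.

Gbb3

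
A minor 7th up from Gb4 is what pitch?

Fb5

Seven letter names up from G: F.
A minor seventh spans 10 semitones, so from Gb4 the target pitch is Fb5.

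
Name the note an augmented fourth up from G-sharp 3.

C-double-sharp 4

Counting four letter names up from G lands on C.
Moving 6 semitones up from G#3 (the size of an augmented fourth) reaches C##4.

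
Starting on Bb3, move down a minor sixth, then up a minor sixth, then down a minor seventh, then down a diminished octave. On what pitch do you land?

C#2

Down a minor sixth from Bb3: D3 (8 semitones down).
Up a minor sixth from D3: Bb3 (8 semitones up).
A minor seventh down from Bb3 is C3.
Down a diminished octave from C3: C#2 (11 semitones down).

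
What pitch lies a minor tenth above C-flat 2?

Three letters up from C (plus an octave) reaches E.
A minor tenth is 15 semitones; 15 semitones up from Cb2 gives Ebb3.

E-double-flat 3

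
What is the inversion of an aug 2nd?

Interval numbers invert to sum to nine: 2 + 7 = 9, so a second inverts to a seventh.
Quality inverts too: augmented becomes diminished. That makes the inversion a diminished seventh.

diminished seventh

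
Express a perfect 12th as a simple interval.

Each octave removed subtracts seven from the number: 12 − 7 = 5.
Quality carries through unchanged, so the simple form is a perfect fifth.

P5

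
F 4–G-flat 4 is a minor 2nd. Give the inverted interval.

Inverted interval numbers add to nine, so a second pairs with a seventh (2 + 7 = 9).
The quality also flips — minor becomes major — giving a major seventh.

M7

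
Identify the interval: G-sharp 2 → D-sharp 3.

perfect fifth

G to D spans five letter names (G-A-B-C-D): a fifth.
Counting semitones, G#2→D#3 is 7, which is the perfect fifth.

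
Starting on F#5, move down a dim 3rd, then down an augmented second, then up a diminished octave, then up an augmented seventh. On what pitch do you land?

A diminished third down from F#5 is D##5.
An augmented second down from D##5 is C#5.
Up a diminished octave from C#5: C6 (11 semitones up).
Up an augmented seventh from C6: B#6 (12 semitones up).

B#6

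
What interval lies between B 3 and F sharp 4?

P5

B to F spans five letter names (B-C-D-E-F), so the interval is some kind of fifth.
The perfect fifth spans 7 semitones, and B3 to F#4 is exactly 7 semitones — so this is a perfect fifth.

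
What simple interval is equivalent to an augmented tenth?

A3

Take out an octave (7 from the number): 10 − 7 = 3.
That makes an augmented tenth a compound augmented third — an octave plus an augmented third.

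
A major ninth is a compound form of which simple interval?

Take out an octave (7 from the number): 9 − 7 = 2.
That makes a major ninth a compound major second — an octave plus a major second.

M2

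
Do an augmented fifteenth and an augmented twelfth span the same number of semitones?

No

25 semitones (augmented fifteenth) vs 20 semitones (augmented twelfth): not equal.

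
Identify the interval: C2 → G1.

P4

Descending from C2 to G1 is the same interval as ascending G1 to C2.
G to C spans four letter names (G-A-B-C), so the interval is some kind of fourth.
G1 to C2 is 5 semitones, matching the perfect fourth exactly, so the quality is perfect.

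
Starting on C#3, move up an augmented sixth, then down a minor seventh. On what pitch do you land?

Up an augmented sixth from C#3: A##3 (10 semitones up).
A minor seventh down from A##3 is B##2.

B##2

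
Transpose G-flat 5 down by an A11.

Counting four letter names plus an octave down from G lands on D.
An augmented eleventh is 18 semitones; 18 semitones down from Gb5 gives Dbb4.

D-double-flat 4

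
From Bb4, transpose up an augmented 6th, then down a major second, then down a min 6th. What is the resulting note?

A#4

Bb4 up an augmented sixth → G#5 (10 semitones).
Down a major second from G#5: F#5 (2 semitones down).
F#5 down a minor sixth → A#4 (8 semitones).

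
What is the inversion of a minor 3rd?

The rule of nine gives the new number: 9 − 3 = 6, so a third becomes a sixth.
And minor becomes major under inversion, so we get a major sixth.

major 6th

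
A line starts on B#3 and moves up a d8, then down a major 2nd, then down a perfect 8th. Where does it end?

B#3 up a diminished octave → B4 (11 semitones).
A major second down from B4 is A4.
A perfect octave down from A4 is A3.

A3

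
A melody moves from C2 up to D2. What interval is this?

major 2nd

C to D spans two letter names (C-D): a second.
C2 to D2 is 2 semitones, matching the major second exactly, so the quality is major.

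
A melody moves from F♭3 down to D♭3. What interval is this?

Descending from Fb3 to Db3 is the same interval as ascending Db3 to Fb3.
D to F spans three letter names (D-E-F) — that makes it a third of some quality.
At 3 semitones, Db3→Fb3 falls one short of a major third: minor.

m3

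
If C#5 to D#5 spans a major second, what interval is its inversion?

Inverted interval numbers add to nine, so a second pairs with a seventh (2 + 7 = 9).
Quality inverts too: major becomes minor. That makes the inversion a minor seventh.

minor 7th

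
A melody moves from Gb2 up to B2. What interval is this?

augmented 3rd

G to B spans three letter names (G-A-B), so the interval is some kind of third.
Gb2 to B2 spans 5 semitones — one semitone wider than the major third (4) — giving an augmented third.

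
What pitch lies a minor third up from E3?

Counting three letter names up from E lands on G.
A minor third is 3 semitones; 3 semitones up from E3 gives G3.

G3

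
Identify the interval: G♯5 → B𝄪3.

diminished thirteenth

Descending from G#5 to B##3 is the same interval as ascending B##3 to G#5.
B to G spans six letter names (B-C-D-E-F-G), plus an octave: a thirteenth.
B##3 to G#5 spans 19 semitones — two semitones narrower than the major thirteenth (21) — giving a diminished thirteenth.
(Equivalently, a compound diminished sixth: a diminished sixth plus an octave.)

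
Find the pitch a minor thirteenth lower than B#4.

The thirteenth's letter: B down six letter names plus an octave → D.
A minor thirteenth is 20 semitones; 20 semitones down from B#4 gives D##3.

D##3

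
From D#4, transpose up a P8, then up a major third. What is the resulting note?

F##5

Up a perfect octave from D#4: D#5 (12 semitones up).
A major third up from D#5 is F##5.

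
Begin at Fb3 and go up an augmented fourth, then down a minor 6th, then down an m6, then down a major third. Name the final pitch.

D2

An augmented fourth up from Fb3 is Bb3.
Down a minor sixth from Bb3: D3 (8 semitones down).
Down a minor sixth from D3: F#2 (8 semitones down).
A major third down from F#2 is D2.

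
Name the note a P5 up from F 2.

C 3

Counting five letter names up from F lands on C.
Moving 7 semitones up from F2 (the size of a perfect fifth) reaches C3.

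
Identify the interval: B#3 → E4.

B to E spans four letter names (B-C-D-E) — that makes it a fourth of some quality.
The perfect fourth is 5 semitones; here we have 4, one semitone narrower: diminished.

diminished fourth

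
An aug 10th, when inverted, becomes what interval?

First reduce the compound augmented tenth to its simple form, an augmented third.
The rule of nine gives the new number: 9 − 3 = 6, so a third becomes a sixth.
And augmented becomes diminished under inversion, so we get a diminished sixth.

diminished sixth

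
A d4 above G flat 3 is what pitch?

C double-flat 4

Four letter names up from G: C.
Moving 4 semitones up from Gb3 (the size of a diminished fourth) reaches Cbb4.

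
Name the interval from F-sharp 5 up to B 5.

P4

F to B spans four letter names (F-G-A-B) — that makes it a fourth of some quality.
Counting semitones, F#5→B5 is 5, which is the perfect fourth.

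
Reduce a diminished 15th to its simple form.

diminished 8th

Each octave removed subtracts seven from the number: 15 − 7 = 8.
That makes a diminished fifteenth a compound diminished octave — an octave plus a diminished octave.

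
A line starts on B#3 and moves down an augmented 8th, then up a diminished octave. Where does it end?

Bb3

Down an augmented octave from B#3: B2 (13 semitones down).
B2 up a diminished octave → Bb3 (11 semitones).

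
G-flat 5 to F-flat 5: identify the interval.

Descending from Gb5 to Fb5 is the same interval as ascending Fb5 to Gb5.
F to G spans two letter names (F-G), so the interval is some kind of second.
Counting semitones, Fb5→Gb5 is 2, which is the major second.

major second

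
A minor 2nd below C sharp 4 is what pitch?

The second takes the letter from C down to B.
Moving 1 semitone down from C#4 (the size of a minor second) reaches B#3.

B sharp 3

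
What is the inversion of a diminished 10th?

augmented 6th

First reduce the compound diminished tenth to its simple form, a diminished third.
The rule of nine gives the new number: 9 − 3 = 6, so a third becomes a sixth.
The quality also flips — diminished becomes augmented — giving an augmented sixth.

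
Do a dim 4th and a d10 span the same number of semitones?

A diminished fourth spans 4 semitones; a diminished tenth spans 14 semitones. They differ by 10.

No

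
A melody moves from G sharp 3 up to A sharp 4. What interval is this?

major 9th

G to A spans two letter names (G-A), plus an octave — that makes it a ninth of some quality.
Counting semitones, G#3→A#4 is 14, which is the major ninth.
(Equivalently, a compound major second: a major second plus an octave.)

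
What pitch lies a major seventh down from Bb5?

Counting seven letter names down from B lands on C.
A major seventh spans 11 semitones, so from Bb5 the target pitch is Cb5.

Cb5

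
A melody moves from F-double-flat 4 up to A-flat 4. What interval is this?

F to A spans three letter names (F-G-A): a third.
Fbb4 to Ab4 spans 5 semitones — one semitone wider than the major third (4) — giving an augmented third.

augmented third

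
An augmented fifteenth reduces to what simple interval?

augmented 8th

Subtracting seven from the interval number removes an octave: 15 − 7 = 8.
So an augmented fifteenth is an octave plus an augmented octave. The quality is unchanged.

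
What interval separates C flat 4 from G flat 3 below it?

Descending from Cb4 to Gb3 is the same interval as ascending Gb3 to Cb4.
G to C spans four letter names (G-A-B-C) — that makes it a fourth of some quality.
The perfect fourth spans 5 semitones, and Gb3 to Cb4 is exactly 5 semitones — so this is a perfect fourth.

perfect 4th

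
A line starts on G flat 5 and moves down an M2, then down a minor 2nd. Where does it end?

E flat 5

Gb5 down a major second → Fb5 (2 semitones).
Down a minor second from Fb5: Eb5 (1 semitone down).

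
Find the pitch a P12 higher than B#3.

Five letters up from B (plus an octave) reaches F.
Moving 19 semitones up from B#3 (the size of a perfect twelfth) reaches F##5.

F##5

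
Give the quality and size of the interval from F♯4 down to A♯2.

Descending from F#4 to A#2 is the same interval as ascending A#2 to F#4.
A to F spans six letter names (A-B-C-D-E-F), plus an octave: a thirteenth.
A major thirteenth would be 21 semitones, but A#2 to F#4 is 20 — one semitone narrower, making it a minor thirteenth.
(Equivalently, a compound minor sixth: a minor sixth plus an octave.)

m13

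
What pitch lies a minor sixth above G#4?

E5

Counting six letter names up from G lands on E.
A minor sixth spans 8 semitones, so from G#4 the target pitch is E5.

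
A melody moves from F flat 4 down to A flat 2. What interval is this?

Descending from Fb4 to Ab2 is the same interval as ascending Ab2 to Fb4.
A to F spans six letter names (A-B-C-D-E-F), plus an octave: a thirteenth.
Ab2 to Fb4 is 20 semitones, a half step short of the major thirteenth (21), so this is minor.
(Equivalently, a compound minor sixth: a minor sixth plus an octave.)

m13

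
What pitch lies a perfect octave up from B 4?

An octave keeps the letter name B, an octave up from B.
Moving 12 semitones up from B4 (the size of a perfect octave) reaches B5.

B 5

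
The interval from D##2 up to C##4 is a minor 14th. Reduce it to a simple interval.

Each octave removed subtracts seven from the number: 14 − 7 = 7.
That makes a minor fourteenth a compound minor seventh — an octave plus a minor seventh.

minor 7th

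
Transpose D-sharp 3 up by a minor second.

The second takes the letter from D up to E.
A minor second is 1 semitone; 1 semitone up from D#3 gives E3.

E 3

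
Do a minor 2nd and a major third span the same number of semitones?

A minor second is 1 semitone but a major third is 4 semitones — different sizes.

No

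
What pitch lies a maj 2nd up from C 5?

Counting two letter names up from C lands on D.
Moving 2 semitones up from C5 (the size of a major second) reaches D5.

D 5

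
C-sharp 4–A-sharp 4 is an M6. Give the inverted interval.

Inverted interval numbers add to nine, so a sixth pairs with a third (6 + 3 = 9).
And major becomes minor under inversion, so we get a minor third.

m3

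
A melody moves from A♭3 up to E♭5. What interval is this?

perfect twelfth

A to E spans five letter names (A-B-C-D-E), plus an octave: a twelfth.
Ab3 to Eb5 is 19 semitones, matching the perfect twelfth exactly, so the quality is perfect.
(Equivalently, a compound perfect fifth: a perfect fifth plus an octave.)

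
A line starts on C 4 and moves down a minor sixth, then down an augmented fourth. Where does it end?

C4 down a minor sixth → E3 (8 semitones).
Down an augmented fourth from E3: Bb2 (6 semitones down).

B flat 2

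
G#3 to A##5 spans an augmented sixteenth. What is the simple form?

Take out 2 octaves (14 from the number): 16 − 14 = 2.
Quality carries through unchanged, so the simple form is an augmented second.

augmented second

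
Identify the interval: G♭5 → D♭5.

P4

Descending from Gb5 to Db5 is the same interval as ascending Db5 to Gb5.
D to G spans four letter names (D-E-F-G), so the interval is some kind of fourth.
The perfect fourth spans 5 semitones, and Db5 to Gb5 is exactly 5 semitones — so this is a perfect fourth.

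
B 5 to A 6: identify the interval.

B to A spans seven letter names (B-C-D-E-F-G-A) — that makes it a seventh of some quality.
A major seventh would be 11 semitones, but B5 to A6 is 10 — one semitone narrower, making it a minor seventh.

minor seventh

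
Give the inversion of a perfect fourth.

The rule of nine gives the new number: 9 − 4 = 5, so a fourth becomes a fifth.
And perfect stays perfect under inversion, so we get a perfect fifth.

perfect fifth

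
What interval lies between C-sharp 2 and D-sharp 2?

major second

C to D spans two letter names (C-D), so the interval is some kind of second.
The major second spans 2 semitones, and C#2 to D#2 is exactly 2 semitones — so this is a major second.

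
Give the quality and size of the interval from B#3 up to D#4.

B to D spans three letter names (B-C-D) — that makes it a third of some quality.
B#3 to D#4 is 3 semitones, a half step short of the major third (4), so this is minor.

minor third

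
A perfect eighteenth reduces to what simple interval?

perfect fourth

Subtracting seven from the interval number removes an octave: 18 − 14 = 4.
That makes a perfect eighteenth a compound perfect fourth — 2 octaves plus a perfect fourth.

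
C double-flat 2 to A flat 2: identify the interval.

C to A spans six letter names (C-D-E-F-G-A), so the interval is some kind of sixth.
Cbb2 to Ab2 spans 10 semitones — one semitone wider than the major sixth (9) — giving an augmented sixth.

augmented 6th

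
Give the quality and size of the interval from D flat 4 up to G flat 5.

D to G spans four letter names (D-E-F-G), plus an octave: an eleventh.
The perfect eleventh spans 17 semitones, and Db4 to Gb5 is exactly 17 semitones — so this is a perfect eleventh.
(Equivalently, a compound perfect fourth: a perfect fourth plus an octave.)

P11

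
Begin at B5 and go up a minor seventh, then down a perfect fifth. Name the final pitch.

B5 up a minor seventh → A6 (10 semitones).
A perfect fifth down from A6 is D6.

D6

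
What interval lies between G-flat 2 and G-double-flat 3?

diminished octave

G to G is the same letter name, plus an octave: an octave.
The perfect octave is 12 semitones; here we have 11, one semitone narrower: diminished.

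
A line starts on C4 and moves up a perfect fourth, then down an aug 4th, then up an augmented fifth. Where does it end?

A perfect fourth up from C4 is F4.
Down an augmented fourth from F4: Cb4 (6 semitones down).
Cb4 up an augmented fifth → G4 (8 semitones).

G4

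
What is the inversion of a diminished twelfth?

A4

First reduce the compound diminished twelfth to its simple form, a diminished fifth.
The rule of nine gives the new number: 9 − 5 = 4, so a fifth becomes a fourth.
The quality also flips — diminished becomes augmented — giving an augmented fourth.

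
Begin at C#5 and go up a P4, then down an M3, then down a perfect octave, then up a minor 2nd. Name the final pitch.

A perfect fourth up from C#5 is F#5.
Down a major third from F#5: D5 (4 semitones down).
Down a perfect octave from D5: D4 (12 semitones down).
A minor second up from D4 is Eb4.

Eb4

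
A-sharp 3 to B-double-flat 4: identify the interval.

doubly diminished ninth

A to B spans two letter names (A-B), plus an octave, so the interval is some kind of ninth.
A major ninth would be 14 semitones; A#3 to Bbb4 is 11, three semitones narrower, so the interval is doubly diminished.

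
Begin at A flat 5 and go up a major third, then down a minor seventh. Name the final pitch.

A major third up from Ab5 is C6.
A minor seventh down from C6 is D5.

D 5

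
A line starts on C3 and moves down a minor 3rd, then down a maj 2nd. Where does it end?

C3 down a minor third → A2 (3 semitones).
A2 down a major second → G2 (2 semitones).

G2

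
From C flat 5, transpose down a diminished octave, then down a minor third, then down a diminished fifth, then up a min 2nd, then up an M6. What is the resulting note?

C sharp 4

A diminished octave down from Cb5 is C4.
Down a minor third from C4: A3 (3 semitones down).
Down a diminished fifth from A3: D#3 (6 semitones down).
D#3 up a minor second → E3 (1 semitone).
Up a major sixth from E3: C#4 (9 semitones up).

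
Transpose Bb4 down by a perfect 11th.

F3

Counting four letter names plus an octave down from B lands on F.
A perfect eleventh spans 17 semitones, so from Bb4 the target pitch is F3.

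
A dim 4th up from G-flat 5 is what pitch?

The fourth takes the letter from G up to C.
Moving 4 semitones up from Gb5 (the size of a diminished fourth) reaches Cbb6.

C-double-flat 6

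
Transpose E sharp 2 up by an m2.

F sharp 2

Counting two letter names up from E lands on F.
A minor second is 1 semitone; 1 semitone up from E#2 gives F#2.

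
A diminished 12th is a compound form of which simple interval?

Each octave removed subtracts seven from the number: 12 − 7 = 5.
That makes a diminished twelfth a compound diminished fifth — an octave plus a diminished fifth.

diminished fifth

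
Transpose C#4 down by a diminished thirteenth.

E##2

Six letters down from C (plus an octave) reaches E.
A diminished thirteenth is 19 semitones; 19 semitones down from C#4 gives E##2.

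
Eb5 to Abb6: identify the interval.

E to A spans four letter names (E-F-G-A), plus an octave — that makes it an eleventh of some quality.
Eb5 to Abb6 spans 16 semitones — one semitone narrower than the perfect eleventh (17) — giving a diminished eleventh.
(Equivalently, a compound diminished fourth: a diminished fourth plus an octave.)

d11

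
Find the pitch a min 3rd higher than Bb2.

Counting three letter names up from B lands on D.
A minor third is 3 semitones; 3 semitones up from Bb2 gives Db3.

Db3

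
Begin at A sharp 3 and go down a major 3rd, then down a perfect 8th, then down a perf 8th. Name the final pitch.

A#3 down a major third → F#3 (4 semitones).
Down a perfect octave from F#3: F#2 (12 semitones down).
Down a perfect octave from F#2: F#1 (12 semitones down).

F sharp 1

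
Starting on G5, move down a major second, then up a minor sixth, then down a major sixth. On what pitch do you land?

Down a major second from G5: F5 (2 semitones down).
Up a minor sixth from F5: Db6 (8 semitones up).
Down a major sixth from Db6: Fb5 (9 semitones down).

Fb5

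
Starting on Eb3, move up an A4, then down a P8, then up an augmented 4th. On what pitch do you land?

D#3

An augmented fourth up from Eb3 is A3.
A3 down a perfect octave → A2 (12 semitones).
A2 up an augmented fourth → D#3 (6 semitones).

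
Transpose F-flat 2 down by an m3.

D-flat 2

The third takes the letter from F down to D.
Moving 3 semitones down from Fb2 (the size of a minor third) reaches Db2.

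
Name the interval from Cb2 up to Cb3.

C to C is the same letter name, plus an octave, so the interval is some kind of octave.
The perfect octave spans 12 semitones, and Cb2 to Cb3 is exactly 12 semitones — so this is a perfect octave.

perfect 8th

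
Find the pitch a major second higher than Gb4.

The second takes the letter from G up to A.
A major second spans 2 semitones, so from Gb4 the target pitch is Ab4.

Ab4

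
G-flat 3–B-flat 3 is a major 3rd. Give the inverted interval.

The rule of nine gives the new number: 9 − 3 = 6, so a third becomes a sixth.
And major becomes minor under inversion, so we get a minor sixth.

minor sixth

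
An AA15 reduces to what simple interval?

doubly augmented 8th

Take out an octave (7 from the number): 15 − 7 = 8.
So a doubly augmented fifteenth is an octave plus a doubly augmented octave. The quality is unchanged.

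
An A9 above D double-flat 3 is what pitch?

The ninth's letter: D up two letter names plus an octave → E.
Moving 15 semitones up from Dbb3 (the size of an augmented ninth) reaches Eb4.

E flat 4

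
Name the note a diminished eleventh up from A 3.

Four letters up from A (plus an octave) reaches D.
A diminished eleventh is 16 semitones; 16 semitones up from A3 gives Db5.

D flat 5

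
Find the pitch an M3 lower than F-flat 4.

Three letter names down from F: D.
A major third is 4 semitones; 4 semitones down from Fb4 gives Dbb4.

D-double-flat 4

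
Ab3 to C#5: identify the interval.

A to C spans three letter names (A-B-C), plus an octave — that makes it a tenth of some quality.
The major tenth is 16 semitones; here we have 17, one semitone wider: augmented.
(Equivalently, a compound augmented third: an augmented third plus an octave.)

A10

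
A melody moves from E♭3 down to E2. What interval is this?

diminished octave

Descending from Eb3 to E2 is the same interval as ascending E2 to Eb3.
E to E is the same letter name, plus an octave — that makes it an octave of some quality.
The perfect octave is 12 semitones; here we have 11, one semitone narrower: diminished.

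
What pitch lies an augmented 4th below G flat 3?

Four letter names down from G: D.
An augmented fourth spans 6 semitones, so from Gb3 the target pitch is Dbb3.

D double-flat 3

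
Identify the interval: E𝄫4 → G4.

E to G spans three letter names (E-F-G) — that makes it a third of some quality.
Ebb4 to G4 spans 5 semitones — one semitone wider than the major third (4) — giving an augmented third.

augmented third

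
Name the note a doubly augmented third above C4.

Counting three letter names up from C lands on E.
A doubly augmented third spans 6 semitones, so from C4 the target pitch is E##4.

E##4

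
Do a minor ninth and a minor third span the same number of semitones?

A minor ninth is 13 semitones but a minor third is 3 semitones — different sizes.

No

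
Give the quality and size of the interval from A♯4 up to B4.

A to B spans two letter names (A-B) — that makes it a second of some quality.
A major second would be 2 semitones, but A#4 to B4 is 1 — one semitone narrower, making it a minor second.

minor second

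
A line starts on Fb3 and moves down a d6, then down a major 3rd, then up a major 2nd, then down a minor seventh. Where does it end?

Down a diminished sixth from Fb3: A2 (7 semitones down).
A2 down a major third → F2 (4 semitones).
Up a major second from F2: G2 (2 semitones up).
G2 down a minor seventh → A1 (10 semitones).

A1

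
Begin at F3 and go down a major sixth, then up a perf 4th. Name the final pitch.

Db3

A major sixth down from F3 is Ab2.
A perfect fourth up from Ab2 is Db3.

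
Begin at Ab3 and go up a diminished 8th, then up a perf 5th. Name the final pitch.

Ebb5

Up a diminished octave from Ab3: Abb4 (11 semitones up).
Up a perfect fifth from Abb4: Ebb5 (7 semitones up).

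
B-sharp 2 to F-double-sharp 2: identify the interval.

Descending from B#2 to F##2 is the same interval as ascending F##2 to B#2.
F to B spans four letter names (F-G-A-B), so the interval is some kind of fourth.
F##2 to B#2 is 5 semitones, matching the perfect fourth exactly, so the quality is perfect.

perfect fourth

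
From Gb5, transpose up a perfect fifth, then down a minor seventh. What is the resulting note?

Eb5

A perfect fifth up from Gb5 is Db6.
Db6 down a minor seventh → Eb5 (10 semitones).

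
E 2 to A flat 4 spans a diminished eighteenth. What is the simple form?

diminished 4th

Take out 2 octaves (14 from the number): 18 − 14 = 4.
That makes a diminished eighteenth a compound diminished fourth — 2 octaves plus a diminished fourth.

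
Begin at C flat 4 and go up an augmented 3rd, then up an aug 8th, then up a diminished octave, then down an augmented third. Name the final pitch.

C flat 6

An augmented third up from Cb4 is E4.
E4 up an augmented octave → E#5 (13 semitones).
Up a diminished octave from E#5: E6 (11 semitones up).
Down an augmented third from E6: Cb6 (5 semitones down).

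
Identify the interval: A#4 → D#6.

A to D spans four letter names (A-B-C-D), plus an octave, so the interval is some kind of eleventh.
The perfect eleventh spans 17 semitones, and A#4 to D#6 is exactly 17 semitones — so this is a perfect eleventh.
(Equivalently, a compound perfect fourth: a perfect fourth plus an octave.)

perfect eleventh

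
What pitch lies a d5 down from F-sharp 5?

Counting five letter names down from F lands on B.
A diminished fifth spans 6 semitones, so from F#5 the target pitch is B#4.

B-sharp 4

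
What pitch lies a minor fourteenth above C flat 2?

Counting seven letter names plus an octave up from C lands on B.
A minor fourteenth spans 22 semitones, so from Cb2 the target pitch is Bbb3.

B double-flat 3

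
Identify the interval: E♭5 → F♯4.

Descending from Eb5 to F#4 is the same interval as ascending F#4 to Eb5.
F to E spans seven letter names (F-G-A-B-C-D-E) — that makes it a seventh of some quality.
A major seventh would be 11 semitones; F#4 to Eb5 is 9, two semitones narrower, so the interval is diminished.

diminished 7th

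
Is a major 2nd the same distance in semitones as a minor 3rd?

No

2 semitones (major second) vs 3 semitones (minor third): not equal.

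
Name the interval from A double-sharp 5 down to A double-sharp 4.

Descending from A##5 to A##4 is the same interval as ascending A##4 to A##5.
A to A is the same letter name, plus an octave, so the interval is some kind of octave.
Counting semitones, A##4→A##5 is 12, which is the perfect octave.

perfect 8th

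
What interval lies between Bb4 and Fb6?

diminished 12th

B to F spans five letter names (B-C-D-E-F), plus an octave: a twelfth.
The perfect twelfth is 19 semitones; here we have 18, one semitone narrower: diminished.
(Equivalently, a compound diminished fifth: a diminished fifth plus an octave.)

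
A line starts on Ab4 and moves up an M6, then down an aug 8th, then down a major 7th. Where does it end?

Gbb3

Ab4 up a major sixth → F5 (9 semitones).
Down an augmented octave from F5: Fb4 (13 semitones down).
Down a major seventh from Fb4: Gbb3 (11 semitones down).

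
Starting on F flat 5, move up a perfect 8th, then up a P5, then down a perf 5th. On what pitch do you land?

A perfect octave up from Fb5 is Fb6.
Up a perfect fifth from Fb6: Cb7 (7 semitones up).
Cb7 down a perfect fifth → Fb6 (7 semitones).

F flat 6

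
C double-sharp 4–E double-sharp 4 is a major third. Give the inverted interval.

minor sixth

The rule of nine gives the new number: 9 − 3 = 6, so a third becomes a sixth.
Quality inverts too: major becomes minor. That makes the inversion a minor sixth.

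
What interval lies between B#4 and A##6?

major fourteenth

B to A spans seven letter names (B-C-D-E-F-G-A), plus an octave — that makes it a fourteenth of some quality.
Counting semitones, B#4→A##6 is 23, which is the major fourteenth.
(Equivalently, a compound major seventh: a major seventh plus an octave.)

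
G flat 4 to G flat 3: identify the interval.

perfect octave

Descending from Gb4 to Gb3 is the same interval as ascending Gb3 to Gb4.
G to G is the same letter name, plus an octave, so the interval is some kind of octave.
The perfect octave spans 12 semitones, and Gb3 to Gb4 is exactly 12 semitones — so this is a perfect octave.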